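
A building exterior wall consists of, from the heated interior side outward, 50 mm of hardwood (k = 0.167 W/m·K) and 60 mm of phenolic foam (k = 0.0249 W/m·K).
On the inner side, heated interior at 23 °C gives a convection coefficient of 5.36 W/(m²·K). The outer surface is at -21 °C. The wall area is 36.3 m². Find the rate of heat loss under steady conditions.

Q ≈ 552 W

Model the wall as resistances in series:
R_inner film = 1/(h_i·A) = 1/(5.36×36.3) = 0.00514 K/W
R_hardwood = L/(kA) = 0.05/(0.167×36.3) = 0.008248 K/W
R_phenolic foam = L/(kA) = 0.06/(0.0249×36.3) = 0.06638 K/W
R_total = 0.07977 K/W
Q = ΔT / R_total = 44 / 0.07977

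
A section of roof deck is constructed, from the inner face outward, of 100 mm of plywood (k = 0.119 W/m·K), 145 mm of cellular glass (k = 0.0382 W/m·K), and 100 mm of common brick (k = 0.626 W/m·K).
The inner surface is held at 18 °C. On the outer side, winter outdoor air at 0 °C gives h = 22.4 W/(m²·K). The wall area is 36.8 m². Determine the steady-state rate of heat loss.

Q ≈ 137 W

Using the resistance-network approach (series):
R_plywood = L/(kA) = 0.1/(0.119×36.8) = 0.02284 K/W
R_cellular glass = L/(kA) = 0.145/(0.0382×36.8) = 0.1031 K/W
R_common brick = L/(kA) = 0.1/(0.626×36.8) = 0.004341 K/W
R_outer film = 1/(h_o·A) = 1/(22.4×36.8) = 0.001213 K/W
R_total = 0.1315 K/W
Q = ΔT / R_total = 18 / 0.1315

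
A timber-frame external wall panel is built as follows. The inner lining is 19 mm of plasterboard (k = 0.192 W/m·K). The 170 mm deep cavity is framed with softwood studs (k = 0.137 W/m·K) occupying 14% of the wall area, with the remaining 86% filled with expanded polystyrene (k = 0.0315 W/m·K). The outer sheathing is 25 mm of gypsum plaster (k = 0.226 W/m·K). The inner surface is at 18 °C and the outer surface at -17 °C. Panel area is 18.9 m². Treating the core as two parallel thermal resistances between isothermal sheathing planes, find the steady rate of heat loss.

Q ≈ 170 W

Sheathing layers in series; stud and cavity paths in parallel between them.
R_inner = 0.019/(0.192×18.9) = 0.005236 K/W
R_stud  = 0.17/(0.137×0.14×18.9) = 0.469 K/W
R_cav   = 0.17/(0.0315×0.86×18.9) = 0.332 K/W
1/R_core = 1/R_stud + 1/R_cav → R_core = 0.1944 K/W
R_outer = 0.025/(0.226×18.9) = 0.005853 K/W
R_total = 0.2055 K/W
Q = ΔT/R_total = 35/0.2055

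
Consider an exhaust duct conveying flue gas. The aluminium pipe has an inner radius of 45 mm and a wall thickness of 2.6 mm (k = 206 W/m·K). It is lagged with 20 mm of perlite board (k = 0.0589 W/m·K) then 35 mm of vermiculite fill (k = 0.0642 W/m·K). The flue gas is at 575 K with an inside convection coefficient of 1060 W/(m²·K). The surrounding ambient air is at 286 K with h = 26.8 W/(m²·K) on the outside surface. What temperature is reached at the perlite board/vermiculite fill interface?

Radial resistances (cylindrical: R_cond = ln(r_o/r_i)/(2πkL), R_conv = 1/(h·2πrL)):
R_inner film = 1/(h_i·2πr₁L) = 1/(1060×2π×0.045×1) = 0.003337 K/W
R_aluminium pipe wall = ln(47.6/45)/(2π×206×1) = 4.34×10^-5 K/W
R_perlite board = ln(67.6/47.6)/(2π×0.0589×1) = 0.9478 K/W
R_vermiculite fill = ln(102.6/67.6)/(2π×0.0642×1) = 1.034 K/W
R_outer film = 1/(h_o·2πr_oL) = 1/(26.8×2π×0.1026×1) = 0.05788 K/W
R_total = 2.043 K/W
Q = ΔT/R_total = 289/2.043
Q = 141 W/m
T_interface = T_inner − Q·ΣR(inner→interface) = 575 − 141×0.9512

T ≈ 440 K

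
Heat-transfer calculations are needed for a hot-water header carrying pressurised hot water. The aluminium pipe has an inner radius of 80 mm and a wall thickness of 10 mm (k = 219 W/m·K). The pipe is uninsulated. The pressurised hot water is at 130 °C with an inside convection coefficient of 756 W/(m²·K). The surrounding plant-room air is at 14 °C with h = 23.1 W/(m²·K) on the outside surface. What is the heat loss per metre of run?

q′ ≈ 1460 W/m

Per-layer cylindrical resistances, series-summed:
R_inner film = 1/(h_i·2πr₁L) = 1/(756×2π×0.08×1) = 0.002632 K/W
R_aluminium pipe wall = ln(90/80)/(2π×219×1) = 8.56×10^-5 K/W
R_outer film = 1/(h_o·2πr_oL) = 1/(23.1×2π×0.09×1) = 0.07655 K/W
R_total = 0.07927 K/W
Q = ΔT/R_total = 116/0.07927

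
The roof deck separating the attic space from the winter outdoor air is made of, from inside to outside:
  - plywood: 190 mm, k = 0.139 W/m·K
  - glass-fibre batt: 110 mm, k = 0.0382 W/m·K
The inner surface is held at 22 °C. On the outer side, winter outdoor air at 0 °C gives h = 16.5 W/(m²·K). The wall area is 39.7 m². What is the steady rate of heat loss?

Q ≈ 203 W

Model the wall as resistances in series:
R_plywood = L/(kA) = 0.19/(0.139×39.7) = 0.03443 K/W
R_glass-fibre batt = L/(kA) = 0.11/(0.0382×39.7) = 0.07253 K/W
R_outer film = 1/(h_o·A) = 1/(16.5×39.7) = 0.001527 K/W
R_total = 0.1085 K/W
Q = ΔT / R_total = 22 / 0.1085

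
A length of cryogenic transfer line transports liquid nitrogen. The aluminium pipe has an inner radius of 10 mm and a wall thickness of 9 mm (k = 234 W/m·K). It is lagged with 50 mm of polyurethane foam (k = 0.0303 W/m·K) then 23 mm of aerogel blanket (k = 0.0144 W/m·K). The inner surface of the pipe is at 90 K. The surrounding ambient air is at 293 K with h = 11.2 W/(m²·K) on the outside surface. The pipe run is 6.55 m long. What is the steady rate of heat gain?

Q ≈ 132 W

Per-layer cylindrical resistances, series-summed:
R_aluminium pipe wall = ln(19/10)/(2π×234×6.55) = 6.665×10^-5 K/W
R_polyurethane foam = ln(69/19)/(2π×0.0303×6.55) = 1.034 K/W
R_aerogel blanket = ln(92/69)/(2π×0.0144×6.55) = 0.4854 K/W
R_outer film = 1/(h_o·2πr_oL) = 1/(11.2×2π×0.092×6.55) = 0.02358 K/W
R_total = 1.543 K/W
Q = ΔT/R_total = 203/1.543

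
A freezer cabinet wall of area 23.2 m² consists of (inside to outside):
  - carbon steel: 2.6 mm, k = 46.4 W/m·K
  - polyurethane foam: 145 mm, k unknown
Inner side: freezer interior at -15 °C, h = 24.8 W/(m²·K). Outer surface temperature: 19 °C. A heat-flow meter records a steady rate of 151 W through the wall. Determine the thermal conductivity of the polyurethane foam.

k ≈ 0.028 W/(m·K)

Model the wall as resistances in series:
R_inner film = 1/(h_i·A) = 1/(24.8×23.2) = 0.001738 K/W
R_carbon steel = L/(kA) = 0.0026/(46.4×23.2) = 2.415×10^-6 K/W
Sum of known resistances R_other = 0.00174 K/W
Total R = ΔT/Q = 34/151 = 0.2252 K/W
R_polyurethane foam = R_total − R_other = 0.2234 K/W
k = L/(R·A) = 0.145/(0.2234×23.2)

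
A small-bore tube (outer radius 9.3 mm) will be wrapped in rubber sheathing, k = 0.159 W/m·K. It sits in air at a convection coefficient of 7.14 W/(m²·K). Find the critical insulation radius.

r_cr ≈ 22.3 mm

For a cylinder r_cr = k/h = 0.159/7.14
r_cr = 22.3 mm; since the bare radius (9.3 mm) is below r_cr, adding a thin layer of insulation will *increase* heat loss.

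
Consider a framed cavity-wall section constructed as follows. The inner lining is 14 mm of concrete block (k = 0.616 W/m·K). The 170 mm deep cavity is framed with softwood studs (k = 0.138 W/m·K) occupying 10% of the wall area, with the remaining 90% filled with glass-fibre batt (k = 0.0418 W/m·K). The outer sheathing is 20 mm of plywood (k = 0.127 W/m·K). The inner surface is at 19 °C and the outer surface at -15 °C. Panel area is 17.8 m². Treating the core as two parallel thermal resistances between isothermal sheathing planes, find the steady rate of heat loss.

Sheathing layers in series; stud and cavity paths in parallel between them.
R_inner = 0.014/(0.616×17.8) = 0.001277 K/W
R_stud  = 0.17/(0.138×0.1×17.8) = 0.6921 K/W
R_cav   = 0.17/(0.0418×0.9×17.8) = 0.2539 K/W
1/R_core = 1/R_stud + 1/R_cav → R_core = 0.1857 K/W
R_outer = 0.02/(0.127×17.8) = 0.008847 K/W
R_total = 0.1959 K/W
Q = ΔT/R_total = 34/0.1959

Q ≈ 174 W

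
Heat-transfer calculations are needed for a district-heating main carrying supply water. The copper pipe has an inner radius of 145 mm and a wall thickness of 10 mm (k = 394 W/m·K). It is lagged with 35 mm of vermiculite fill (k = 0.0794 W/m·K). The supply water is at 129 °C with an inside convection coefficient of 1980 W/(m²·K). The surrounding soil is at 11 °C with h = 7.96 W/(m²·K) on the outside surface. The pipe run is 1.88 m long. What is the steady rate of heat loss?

Q ≈ 432 W

Radial resistances (cylindrical: R_cond = ln(r_o/r_i)/(2πkL), R_conv = 1/(h·2πrL)):
R_inner film = 1/(h_i·2πr₁L) = 1/(1980×2π×0.145×1.88) = 2.949×10^-4 K/W
R_copper pipe wall = ln(155/145)/(2π×394×1.88) = 1.433×10^-5 K/W
R_vermiculite fill = ln(190/155)/(2π×0.0794×1.88) = 0.2171 K/W
R_outer film = 1/(h_o·2πr_oL) = 1/(7.96×2π×0.19×1.88) = 0.05598 K/W
R_total = 0.2734 K/W
Q = ΔT/R_total = 118/0.2734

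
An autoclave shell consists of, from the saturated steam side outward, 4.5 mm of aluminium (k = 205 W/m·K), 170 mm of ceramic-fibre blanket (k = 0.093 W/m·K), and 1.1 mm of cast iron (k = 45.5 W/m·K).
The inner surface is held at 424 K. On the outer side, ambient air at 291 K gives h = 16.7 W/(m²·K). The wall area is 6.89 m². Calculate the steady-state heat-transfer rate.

Thermal resistances in series:
R_aluminium = L/(kA) = 0.0045/(205×6.89) = 3.186×10^-6 K/W
R_ceramic-fibre blanket = L/(kA) = 0.17/(0.093×6.89) = 0.2653 K/W
R_cast iron = L/(kA) = 0.0011/(45.5×6.89) = 3.509×10^-6 K/W
R_outer film = 1/(h_o·A) = 1/(16.7×6.89) = 0.008691 K/W
R_total = 0.274 K/W
Q = ΔT / R_total = 133 / 0.274

Q ≈ 485 W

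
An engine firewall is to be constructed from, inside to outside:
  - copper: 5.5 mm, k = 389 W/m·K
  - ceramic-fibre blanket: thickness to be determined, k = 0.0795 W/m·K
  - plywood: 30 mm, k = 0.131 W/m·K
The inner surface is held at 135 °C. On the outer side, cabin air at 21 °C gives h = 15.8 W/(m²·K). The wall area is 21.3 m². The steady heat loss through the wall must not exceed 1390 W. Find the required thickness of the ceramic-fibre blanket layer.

L ≈ 116 mm

Treating each layer as a thermal resistance in series:
R_copper = L/(kA) = 0.0055/(389×21.3) = 6.638×10^-7 K/W
R_plywood = L/(kA) = 0.03/(0.131×21.3) = 0.01075 K/W
R_outer film = 1/(h_o·A) = 1/(15.8×21.3) = 0.002971 K/W
Sum of the known resistances R_other = 0.01372 K/W
Required total resistance R_tot = ΔT/Q_allow = 114/1390 = 0.08201 K/W
R_ceramic-fibre blanket = R_tot − R_other = 0.06829 K/W
L = R·k·A = 0.06829×0.0795×21.3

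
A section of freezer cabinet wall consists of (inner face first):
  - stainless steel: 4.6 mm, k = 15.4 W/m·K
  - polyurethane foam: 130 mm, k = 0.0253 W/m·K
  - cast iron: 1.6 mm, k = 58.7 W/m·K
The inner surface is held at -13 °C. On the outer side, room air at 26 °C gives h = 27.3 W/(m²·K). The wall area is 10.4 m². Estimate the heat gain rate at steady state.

Thermal resistances in series:
R_stainless steel = L/(kA) = 0.0046/(15.4×10.4) = 2.872×10^-5 K/W
R_polyurethane foam = L/(kA) = 0.13/(0.0253×10.4) = 0.4941 K/W
R_cast iron = L/(kA) = 0.0016/(58.7×10.4) = 2.621×10^-6 K/W
R_outer film = 1/(h_o·A) = 1/(27.3×10.4) = 0.003522 K/W
R_total = 0.4976 K/W
Q = ΔT / R_total = 39 / 0.4976

Q ≈ 78.4 W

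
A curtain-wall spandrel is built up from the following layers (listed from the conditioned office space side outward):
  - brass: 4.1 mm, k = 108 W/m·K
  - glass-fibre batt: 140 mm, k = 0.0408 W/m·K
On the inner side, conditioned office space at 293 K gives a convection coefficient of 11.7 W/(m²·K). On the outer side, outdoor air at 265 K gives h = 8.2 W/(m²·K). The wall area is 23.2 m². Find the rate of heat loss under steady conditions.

Q ≈ 179 W

Series thermal resistances:
R_inner film = 1/(h_i·A) = 1/(11.7×23.2) = 0.003684 K/W
R_brass = L/(kA) = 0.0041/(108×23.2) = 1.636×10^-6 K/W
R_glass-fibre batt = L/(kA) = 0.14/(0.0408×23.2) = 0.1479 K/W
R_outer film = 1/(h_o·A) = 1/(8.2×23.2) = 0.005257 K/W
R_total = 0.1568 K/W
Q = ΔT / R_total = 28 / 0.1568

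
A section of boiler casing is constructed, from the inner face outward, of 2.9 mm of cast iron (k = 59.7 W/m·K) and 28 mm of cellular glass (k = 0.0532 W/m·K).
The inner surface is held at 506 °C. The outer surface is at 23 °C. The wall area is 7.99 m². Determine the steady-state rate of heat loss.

Q ≈ 7330 W

Series thermal resistances:
R_cast iron = L/(kA) = 0.0029/(59.7×7.99) = 6.08×10^-6 K/W
R_cellular glass = L/(kA) = 0.028/(0.0532×7.99) = 0.06587 K/W
R_total = 0.06588 K/W
Q = ΔT / R_total = 483 / 0.06588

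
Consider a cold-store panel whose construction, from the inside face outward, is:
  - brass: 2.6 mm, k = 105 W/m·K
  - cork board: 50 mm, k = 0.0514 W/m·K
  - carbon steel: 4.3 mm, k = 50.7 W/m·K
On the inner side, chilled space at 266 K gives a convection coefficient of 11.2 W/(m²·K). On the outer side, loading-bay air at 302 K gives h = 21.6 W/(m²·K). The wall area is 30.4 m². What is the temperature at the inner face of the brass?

Series thermal resistances:
R_inner film = 1/(h_i·A) = 1/(11.2×30.4) = 0.002937 K/W
R_brass = L/(kA) = 0.0026/(105×30.4) = 8.145×10^-7 K/W
R_cork board = L/(kA) = 0.05/(0.0514×30.4) = 0.032 K/W
R_carbon steel = L/(kA) = 0.0043/(50.7×30.4) = 2.79×10^-6 K/W
R_outer film = 1/(h_o·A) = 1/(21.6×30.4) = 0.001523 K/W
R_total = 0.03646 K/W;  Q = ΔT/R_total = 36/0.03646 = 987.3 W
T_interface = T_inner + Q·ΣR(inner→interface) = 266 + 987×0.002937

T ≈ 269 K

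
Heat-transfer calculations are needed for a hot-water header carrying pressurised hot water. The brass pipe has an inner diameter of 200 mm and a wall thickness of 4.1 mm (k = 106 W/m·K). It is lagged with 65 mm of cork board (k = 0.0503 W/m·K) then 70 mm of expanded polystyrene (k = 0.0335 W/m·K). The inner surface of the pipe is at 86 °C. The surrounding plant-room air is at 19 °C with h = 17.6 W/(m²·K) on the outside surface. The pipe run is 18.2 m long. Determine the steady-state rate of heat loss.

Radial resistances (cylindrical: R_cond = ln(r_o/r_i)/(2πkL), R_conv = 1/(h·2πrL)):
R_brass pipe wall = ln(104.1/100)/(2π×106×18.2) = 3.315×10^-6 K/W
R_cork board = ln(169.1/104.1)/(2π×0.0503×18.2) = 0.08434 K/W
R_expanded polystyrene = ln(239.1/169.1)/(2π×0.0335×18.2) = 0.09042 K/W
R_outer film = 1/(h_o·2πr_oL) = 1/(17.6×2π×0.2391×18.2) = 0.002078 K/W
R_total = 0.1768 K/W
Q = ΔT/R_total = 67/0.1768

Q ≈ 379 W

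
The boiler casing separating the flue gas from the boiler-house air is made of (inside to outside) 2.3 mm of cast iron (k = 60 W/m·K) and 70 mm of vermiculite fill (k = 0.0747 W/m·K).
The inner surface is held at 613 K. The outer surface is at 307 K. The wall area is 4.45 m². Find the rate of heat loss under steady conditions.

Q ≈ 1450 W

Model the wall as resistances in series:
R_cast iron = L/(kA) = 0.0023/(60×4.45) = 8.614×10^-6 K/W
R_vermiculite fill = L/(kA) = 0.07/(0.0747×4.45) = 0.2106 K/W
R_total = 0.2106 K/W
Q = ΔT / R_total = 306 / 0.2106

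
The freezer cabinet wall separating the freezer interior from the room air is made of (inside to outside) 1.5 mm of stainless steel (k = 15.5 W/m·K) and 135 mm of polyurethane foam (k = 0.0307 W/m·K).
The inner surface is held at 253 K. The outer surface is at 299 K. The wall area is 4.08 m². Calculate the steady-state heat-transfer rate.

Q ≈ 42.7 W

Treating each layer as a thermal resistance in series:
R_stainless steel = L/(kA) = 0.0015/(15.5×4.08) = 2.372×10^-5 K/W
R_polyurethane foam = L/(kA) = 0.135/(0.0307×4.08) = 1.078 K/W
R_total = 1.078 K/W
Q = ΔT / R_total = 46 / 1.078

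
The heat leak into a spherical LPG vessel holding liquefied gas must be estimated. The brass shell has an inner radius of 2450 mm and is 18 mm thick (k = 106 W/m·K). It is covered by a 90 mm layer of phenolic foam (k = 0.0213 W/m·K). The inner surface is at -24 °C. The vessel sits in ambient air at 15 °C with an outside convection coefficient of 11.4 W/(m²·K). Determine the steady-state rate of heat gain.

Q ≈ 718 W

For a spherical shell R = (1/r₁ − 1/r₂)/(4πk); film R = 1/(h·4πr²). In series:
R_brass shell = (1/2.45 − 1/2.468)/(4π×106) = 2.235×10^-6 K/W
R_phenolic foam = (1/2.468 − 1/2.558)/(4π×0.0213) = 0.05326 K/W
R_outer film = 1/(h·4πr_o²) = 1/(11.4×4π×2.558²) = 0.001067 K/W
R_total = 0.05433 K/W
Q = ΔT/R_total = 39/0.05433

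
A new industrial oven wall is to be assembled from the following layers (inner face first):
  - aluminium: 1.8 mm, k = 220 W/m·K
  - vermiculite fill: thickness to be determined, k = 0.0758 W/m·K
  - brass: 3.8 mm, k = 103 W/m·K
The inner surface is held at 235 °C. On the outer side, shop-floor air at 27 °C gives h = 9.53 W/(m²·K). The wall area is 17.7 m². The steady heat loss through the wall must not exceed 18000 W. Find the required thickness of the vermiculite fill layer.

Model the wall as resistances in series:
R_aluminium = L/(kA) = 0.0018/(220×17.7) = 4.622×10^-7 K/W
R_brass = L/(kA) = 0.0038/(103×17.7) = 2.084×10^-6 K/W
R_outer film = 1/(h_o·A) = 1/(9.53×17.7) = 0.005928 K/W
Sum of the known resistances R_other = 0.005931 K/W
Required total resistance R_tot = ΔT/Q_allow = 208/18000 = 0.01156 K/W
R_vermiculite fill = R_tot − R_other = 0.005625 K/W
L = R·k·A = 0.005625×0.0758×17.7

L ≈ 7.55 mm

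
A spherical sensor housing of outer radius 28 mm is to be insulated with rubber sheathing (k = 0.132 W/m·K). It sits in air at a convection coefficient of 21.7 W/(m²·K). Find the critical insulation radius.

r_cr ≈ 12.2 mm

For a sphere r_cr = 2k/h = 2×0.132/21.7
r_cr = 12.2 mm; since the bare radius (28 mm) is above r_cr, any added insulation will reduce heat loss.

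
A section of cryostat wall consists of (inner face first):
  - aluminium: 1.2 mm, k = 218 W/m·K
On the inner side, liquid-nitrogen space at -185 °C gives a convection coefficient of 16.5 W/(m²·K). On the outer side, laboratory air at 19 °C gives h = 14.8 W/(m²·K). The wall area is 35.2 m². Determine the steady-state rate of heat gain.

Model the wall as resistances in series:
R_inner film = 1/(h_i·A) = 1/(16.5×35.2) = 0.001722 K/W
R_aluminium = L/(kA) = 0.0012/(218×35.2) = 1.564×10^-7 K/W
R_outer film = 1/(h_o·A) = 1/(14.8×35.2) = 0.00192 K/W
R_total = 0.003641 K/W
Q = ΔT / R_total = 204 / 0.003641

Q ≈ 56000 W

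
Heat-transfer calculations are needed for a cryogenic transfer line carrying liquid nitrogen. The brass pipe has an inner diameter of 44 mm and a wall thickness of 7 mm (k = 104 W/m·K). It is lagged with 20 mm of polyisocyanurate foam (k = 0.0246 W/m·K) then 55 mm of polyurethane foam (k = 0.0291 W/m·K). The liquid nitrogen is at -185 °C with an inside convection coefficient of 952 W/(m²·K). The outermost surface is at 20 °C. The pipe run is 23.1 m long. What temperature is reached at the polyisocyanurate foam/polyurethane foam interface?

Treating each annulus and film as a series resistance:
R_inner film = 1/(h_i·2πr₁L) = 1/(952×2π×0.022×23.1) = 3.29×10^-4 K/W
R_brass pipe wall = ln(29/22)/(2π×104×23.1) = 1.83×10^-5 K/W
R_polyisocyanurate foam = ln(49/29)/(2π×0.0246×23.1) = 0.1469 K/W
R_polyurethane foam = ln(104/49)/(2π×0.0291×23.1) = 0.1782 K/W
R_total = 0.3254 K/W
Q = ΔT/R_total = 205/0.3254
Q = 630 W
T_interface = T_inner + Q·ΣR(inner→interface) = -185 + 630×0.1473

T ≈ -92.2 °C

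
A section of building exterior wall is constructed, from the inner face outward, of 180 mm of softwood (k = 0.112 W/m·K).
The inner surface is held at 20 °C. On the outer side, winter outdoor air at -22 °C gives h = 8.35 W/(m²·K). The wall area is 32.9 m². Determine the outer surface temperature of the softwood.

T ≈ -19.1 °C

Thermal resistances in series:
R_softwood = L/(kA) = 0.18/(0.112×32.9) = 0.04885 K/W
R_outer film = 1/(h_o·A) = 1/(8.35×32.9) = 0.00364 K/W
R_total = 0.05249 K/W;  Q = ΔT/R_total = 42/0.05249 = 800.2 W
T_interface = T_inner − Q·ΣR(inner→interface) = 20 − 800×0.04885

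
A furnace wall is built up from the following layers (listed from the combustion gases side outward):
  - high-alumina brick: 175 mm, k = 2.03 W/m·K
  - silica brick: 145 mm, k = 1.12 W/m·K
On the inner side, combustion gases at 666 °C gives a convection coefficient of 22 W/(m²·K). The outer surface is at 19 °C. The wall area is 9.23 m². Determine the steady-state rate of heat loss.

Q ≈ 22900 W

Model the wall as resistances in series:
R_inner film = 1/(h_i·A) = 1/(22×9.23) = 0.004925 K/W
R_high-alumina brick = L/(kA) = 0.175/(2.03×9.23) = 0.00934 K/W
R_silica brick = L/(kA) = 0.145/(1.12×9.23) = 0.01403 K/W
R_total = 0.02829 K/W
Q = ΔT / R_total = 647 / 0.02829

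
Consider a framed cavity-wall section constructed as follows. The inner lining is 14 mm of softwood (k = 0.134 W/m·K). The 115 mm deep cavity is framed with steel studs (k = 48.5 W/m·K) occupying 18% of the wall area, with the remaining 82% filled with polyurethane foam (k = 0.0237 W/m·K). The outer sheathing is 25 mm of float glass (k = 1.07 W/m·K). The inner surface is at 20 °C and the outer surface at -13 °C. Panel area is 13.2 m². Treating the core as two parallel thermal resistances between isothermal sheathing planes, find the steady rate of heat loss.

Sheathing layers in series; stud and cavity paths in parallel between them.
R_inner = 0.014/(0.134×13.2) = 0.007915 K/W
R_stud  = 0.115/(48.5×0.18×13.2) = 9.98×10^-4 K/W
R_cav   = 0.115/(0.0237×0.82×13.2) = 0.4483 K/W
1/R_core = 1/R_stud + 1/R_cav → R_core = 9.957×10^-4 K/W
R_outer = 0.025/(1.07×13.2) = 0.00177 K/W
R_total = 0.01068 K/W
Q = ΔT/R_total = 33/0.01068

Q ≈ 3090 W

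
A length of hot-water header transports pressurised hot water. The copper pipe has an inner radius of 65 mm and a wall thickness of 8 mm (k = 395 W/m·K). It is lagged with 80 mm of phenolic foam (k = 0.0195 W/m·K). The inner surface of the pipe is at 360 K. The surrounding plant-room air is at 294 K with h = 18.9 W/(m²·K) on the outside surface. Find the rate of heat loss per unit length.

Treating each annulus and film as a series resistance:
R_copper pipe wall = ln(73/65)/(2π×395×1) = 4.677×10^-5 K/W
R_phenolic foam = ln(153/73)/(2π×0.0195×1) = 6.04 K/W
R_outer film = 1/(h_o·2πr_oL) = 1/(18.9×2π×0.153×1) = 0.05504 K/W
R_total = 6.095 K/W
Q = ΔT/R_total = 66/6.095

q′ ≈ 10.8 W/m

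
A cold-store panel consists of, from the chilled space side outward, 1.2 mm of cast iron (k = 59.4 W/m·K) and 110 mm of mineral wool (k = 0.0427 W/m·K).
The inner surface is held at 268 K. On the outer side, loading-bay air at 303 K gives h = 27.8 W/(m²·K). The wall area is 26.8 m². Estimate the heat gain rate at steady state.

Q ≈ 359 W

Using the resistance-network approach (series):
R_cast iron = L/(kA) = 0.0012/(59.4×26.8) = 7.538×10^-7 K/W
R_mineral wool = L/(kA) = 0.11/(0.0427×26.8) = 0.09612 K/W
R_outer film = 1/(h_o·A) = 1/(27.8×26.8) = 0.001342 K/W
R_total = 0.09747 K/W
Q = ΔT / R_total = 35 / 0.09747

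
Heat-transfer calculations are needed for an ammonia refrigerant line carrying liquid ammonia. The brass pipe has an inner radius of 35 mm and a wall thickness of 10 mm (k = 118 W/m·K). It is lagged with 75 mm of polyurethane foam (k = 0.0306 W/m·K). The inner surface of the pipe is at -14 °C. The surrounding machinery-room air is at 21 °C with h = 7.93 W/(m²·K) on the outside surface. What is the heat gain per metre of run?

For a radial system each layer contributes R = ln(r_out/r_in)/(2πkL); films add R = 1/(hA).
R_brass pipe wall = ln(45/35)/(2π×118×1) = 3.39×10^-4 K/W
R_polyurethane foam = ln(120/45)/(2π×0.0306×1) = 5.101 K/W
R_outer film = 1/(h_o·2πr_oL) = 1/(7.93×2π×0.12×1) = 0.1672 K/W
R_total = 5.269 K/W
Q = ΔT/R_total = 35/5.269

q′ ≈ 6.64 W/m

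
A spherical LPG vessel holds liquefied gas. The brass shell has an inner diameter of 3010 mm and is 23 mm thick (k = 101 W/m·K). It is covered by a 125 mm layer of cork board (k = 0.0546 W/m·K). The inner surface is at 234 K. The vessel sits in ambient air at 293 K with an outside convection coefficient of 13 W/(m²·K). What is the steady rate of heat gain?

Q ≈ 793 W

Each spherical layer contributes R = (1/r_i − 1/r_o)/(4πk):
R_brass shell = (1/1.505 − 1/1.528)/(4π×101) = 7.88×10^-6 K/W
R_cork board = (1/1.528 − 1/1.653)/(4π×0.0546) = 0.07213 K/W
R_outer film = 1/(h·4πr_o²) = 1/(13×4π×1.653²) = 0.00224 K/W
R_total = 0.07438 K/W
Q = ΔT/R_total = 59/0.07438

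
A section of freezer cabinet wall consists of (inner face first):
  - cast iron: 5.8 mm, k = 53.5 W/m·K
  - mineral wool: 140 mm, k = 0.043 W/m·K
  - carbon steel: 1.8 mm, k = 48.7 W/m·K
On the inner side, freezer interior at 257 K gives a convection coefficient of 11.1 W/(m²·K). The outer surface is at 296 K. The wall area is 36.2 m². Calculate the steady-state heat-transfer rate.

Q ≈ 422 W

Model the wall as resistances in series:
R_inner film = 1/(h_i·A) = 1/(11.1×36.2) = 0.002489 K/W
R_cast iron = L/(kA) = 0.0058/(53.5×36.2) = 2.995×10^-6 K/W
R_mineral wool = L/(kA) = 0.14/(0.043×36.2) = 0.08994 K/W
R_carbon steel = L/(kA) = 0.0018/(48.7×36.2) = 1.021×10^-6 K/W
R_total = 0.09243 K/W
Q = ΔT / R_total = 39 / 0.09243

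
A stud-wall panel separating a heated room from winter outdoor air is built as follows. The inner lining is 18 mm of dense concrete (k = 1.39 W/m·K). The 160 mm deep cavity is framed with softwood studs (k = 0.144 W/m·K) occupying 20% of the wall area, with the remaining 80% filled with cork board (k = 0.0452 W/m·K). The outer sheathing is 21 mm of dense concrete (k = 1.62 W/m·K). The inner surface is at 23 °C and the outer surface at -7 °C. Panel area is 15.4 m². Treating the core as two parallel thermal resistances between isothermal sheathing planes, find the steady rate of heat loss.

Q ≈ 186 W

Sheathing layers in series; stud and cavity paths in parallel between them.
R_inner = 0.018/(1.39×15.4) = 8.409×10^-4 K/W
R_stud  = 0.16/(0.144×0.2×15.4) = 0.3608 K/W
R_cav   = 0.16/(0.0452×0.8×15.4) = 0.2873 K/W
1/R_core = 1/R_stud + 1/R_cav → R_core = 0.1599 K/W
R_outer = 0.021/(1.62×15.4) = 8.418×10^-4 K/W
R_total = 0.1616 K/W
Q = ΔT/R_total = 30/0.1616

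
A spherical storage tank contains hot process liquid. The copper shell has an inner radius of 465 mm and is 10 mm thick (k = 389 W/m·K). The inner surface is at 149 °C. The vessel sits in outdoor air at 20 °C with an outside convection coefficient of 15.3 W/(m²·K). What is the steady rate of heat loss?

Radial (spherical) resistances in series:
R_copper shell = (1/0.465 − 1/0.475)/(4π×389) = 9.262×10^-6 K/W
R_outer film = 1/(h·4πr_o²) = 1/(15.3×4π×0.475²) = 0.02305 K/W
R_total = 0.02306 K/W
Q = ΔT/R_total = 129/0.02306

Q ≈ 5590 W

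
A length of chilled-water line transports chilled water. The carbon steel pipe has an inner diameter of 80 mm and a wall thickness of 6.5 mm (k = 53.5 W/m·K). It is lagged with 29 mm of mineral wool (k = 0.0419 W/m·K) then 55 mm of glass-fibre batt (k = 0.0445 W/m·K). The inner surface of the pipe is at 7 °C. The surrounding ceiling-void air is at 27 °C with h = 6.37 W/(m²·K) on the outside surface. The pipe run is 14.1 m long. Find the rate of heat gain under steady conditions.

Q ≈ 70.7 W

Radial resistances (cylindrical: R_cond = ln(r_o/r_i)/(2πkL), R_conv = 1/(h·2πrL)):
R_carbon steel pipe wall = ln(46.5/40)/(2π×53.5×14.1) = 3.177×10^-5 K/W
R_mineral wool = ln(75.5/46.5)/(2π×0.0419×14.1) = 0.1306 K/W
R_glass-fibre batt = ln(130.5/75.5)/(2π×0.0445×14.1) = 0.1388 K/W
R_outer film = 1/(h_o·2πr_oL) = 1/(6.37×2π×0.1305×14.1) = 0.01358 K/W
R_total = 0.283 K/W
Q = ΔT/R_total = 20/0.283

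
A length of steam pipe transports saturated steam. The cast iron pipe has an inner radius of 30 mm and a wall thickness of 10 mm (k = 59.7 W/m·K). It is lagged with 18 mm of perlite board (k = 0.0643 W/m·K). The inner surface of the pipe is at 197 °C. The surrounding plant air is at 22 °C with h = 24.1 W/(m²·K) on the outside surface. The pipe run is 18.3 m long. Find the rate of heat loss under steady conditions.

For a radial system each layer contributes R = ln(r_out/r_in)/(2πkL); films add R = 1/(hA).
R_cast iron pipe wall = ln(40/30)/(2π×59.7×18.3) = 4.191×10^-5 K/W
R_perlite board = ln(58/40)/(2π×0.0643×18.3) = 0.05026 K/W
R_outer film = 1/(h_o·2πr_oL) = 1/(24.1×2π×0.058×18.3) = 0.006222 K/W
R_total = 0.05652 K/W
Q = ΔT/R_total = 175/0.05652

Q ≈ 3100 W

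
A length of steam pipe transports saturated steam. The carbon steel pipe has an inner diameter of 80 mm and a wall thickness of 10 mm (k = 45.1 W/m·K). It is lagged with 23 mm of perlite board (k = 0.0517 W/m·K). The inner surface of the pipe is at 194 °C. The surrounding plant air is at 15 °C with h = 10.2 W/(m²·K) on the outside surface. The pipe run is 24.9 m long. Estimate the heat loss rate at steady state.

Q ≈ 3230 W

Per-layer cylindrical resistances, series-summed:
R_carbon steel pipe wall = ln(50/40)/(2π×45.1×24.9) = 3.162×10^-5 K/W
R_perlite board = ln(73/50)/(2π×0.0517×24.9) = 0.04679 K/W
R_outer film = 1/(h_o·2πr_oL) = 1/(10.2×2π×0.073×24.9) = 0.008584 K/W
R_total = 0.0554 K/W
Q = ΔT/R_total = 179/0.0554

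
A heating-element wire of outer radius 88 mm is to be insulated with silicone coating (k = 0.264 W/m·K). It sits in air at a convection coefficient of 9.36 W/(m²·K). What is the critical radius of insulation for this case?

For a cylinder r_cr = k/h = 0.264/9.36
r_cr = 28.2 mm; since the bare radius (88 mm) is above r_cr, any added insulation will reduce heat loss.

r_cr ≈ 28.2 mm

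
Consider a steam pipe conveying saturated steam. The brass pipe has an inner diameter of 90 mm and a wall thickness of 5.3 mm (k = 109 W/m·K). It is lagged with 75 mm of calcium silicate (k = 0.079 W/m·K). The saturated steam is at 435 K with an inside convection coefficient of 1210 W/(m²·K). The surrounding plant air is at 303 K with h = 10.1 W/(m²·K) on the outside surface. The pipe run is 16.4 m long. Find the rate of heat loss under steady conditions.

Q ≈ 1100 W

Per-layer cylindrical resistances, series-summed:
R_inner film = 1/(h_i·2πr₁L) = 1/(1210×2π×0.045×16.4) = 1.782×10^-4 K/W
R_brass pipe wall = ln(50.3/45)/(2π×109×16.4) = 9.913×10^-6 K/W
R_calcium silicate = ln(125.3/50.3)/(2π×0.079×16.4) = 0.1121 K/W
R_outer film = 1/(h_o·2πr_oL) = 1/(10.1×2π×0.1253×16.4) = 0.007668 K/W
R_total = 0.12 K/W
Q = ΔT/R_total = 132/0.12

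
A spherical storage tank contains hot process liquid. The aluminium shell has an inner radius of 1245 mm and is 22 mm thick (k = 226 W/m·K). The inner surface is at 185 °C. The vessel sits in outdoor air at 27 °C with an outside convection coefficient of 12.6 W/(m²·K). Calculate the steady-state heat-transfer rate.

Q ≈ 40100 W

Spherical conduction: R = (1/r_in − 1/r_out)/(4πk) per layer; series-sum.
R_aluminium shell = (1/1.245 − 1/1.267)/(4π×226) = 4.911×10^-6 K/W
R_outer film = 1/(h·4πr_o²) = 1/(12.6×4π×1.267²) = 0.003934 K/W
R_total = 0.003939 K/W
Q = ΔT/R_total = 158/0.003939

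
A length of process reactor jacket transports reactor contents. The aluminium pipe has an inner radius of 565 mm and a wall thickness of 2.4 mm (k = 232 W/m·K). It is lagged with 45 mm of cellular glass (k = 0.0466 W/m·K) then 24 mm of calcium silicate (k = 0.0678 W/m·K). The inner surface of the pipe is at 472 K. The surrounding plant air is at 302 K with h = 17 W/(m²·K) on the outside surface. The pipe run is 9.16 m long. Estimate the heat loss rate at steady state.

Per-layer cylindrical resistances, series-summed:
R_aluminium pipe wall = ln(567.4/565)/(2π×232×9.16) = 3.175×10^-7 K/W
R_cellular glass = ln(612.4/567.4)/(2π×0.0466×9.16) = 0.02846 K/W
R_calcium silicate = ln(636.4/612.4)/(2π×0.0678×9.16) = 0.009851 K/W
R_outer film = 1/(h_o·2πr_oL) = 1/(17×2π×0.6364×9.16) = 0.001606 K/W
R_total = 0.03991 K/W
Q = ΔT/R_total = 170/0.03991

Q ≈ 4260 W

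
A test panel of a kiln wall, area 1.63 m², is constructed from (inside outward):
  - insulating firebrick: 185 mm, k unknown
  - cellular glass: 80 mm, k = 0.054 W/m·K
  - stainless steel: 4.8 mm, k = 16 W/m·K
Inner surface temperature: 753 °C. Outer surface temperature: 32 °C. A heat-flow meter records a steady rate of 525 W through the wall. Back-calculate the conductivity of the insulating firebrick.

k ≈ 0.244 W/(m·K)

Using the resistance-network approach (series):
R_cellular glass = L/(kA) = 0.08/(0.054×1.63) = 0.9089 K/W
R_stainless steel = L/(kA) = 0.0048/(16×1.63) = 1.84×10^-4 K/W
Sum of known resistances R_other = 0.9091 K/W
Total R = ΔT/Q = 721/525 = 1.373 K/W
R_insulating firebrick = R_total − R_other = 0.4643 K/W
k = L/(R·A) = 0.185/(0.4643×1.63)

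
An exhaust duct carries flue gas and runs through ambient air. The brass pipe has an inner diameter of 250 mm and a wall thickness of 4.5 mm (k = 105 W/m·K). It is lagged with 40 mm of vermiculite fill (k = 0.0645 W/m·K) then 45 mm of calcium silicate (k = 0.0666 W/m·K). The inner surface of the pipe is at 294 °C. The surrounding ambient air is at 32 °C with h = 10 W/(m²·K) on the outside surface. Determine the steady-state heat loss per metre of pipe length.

q′ ≈ 201 W/m

For a radial system each layer contributes R = ln(r_out/r_in)/(2πkL); films add R = 1/(hA).
R_brass pipe wall = ln(129.5/125)/(2π×105×1) = 5.361×10^-5 K/W
R_vermiculite fill = ln(169.5/129.5)/(2π×0.0645×1) = 0.6642 K/W
R_calcium silicate = ln(214.5/169.5)/(2π×0.0666×1) = 0.5627 K/W
R_outer film = 1/(h_o·2πr_oL) = 1/(10×2π×0.2145×1) = 0.0742 K/W
R_total = 1.301 K/W
Q = ΔT/R_total = 262/1.301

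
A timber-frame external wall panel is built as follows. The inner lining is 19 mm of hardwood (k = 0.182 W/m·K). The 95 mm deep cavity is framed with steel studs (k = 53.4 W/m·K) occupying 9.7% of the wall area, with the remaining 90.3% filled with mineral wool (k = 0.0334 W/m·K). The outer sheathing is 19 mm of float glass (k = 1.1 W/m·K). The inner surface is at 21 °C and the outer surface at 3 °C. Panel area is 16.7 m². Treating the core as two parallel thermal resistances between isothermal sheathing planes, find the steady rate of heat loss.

Q ≈ 2150 W

Sheathing layers in series; stud and cavity paths in parallel between them.
R_inner = 0.019/(0.182×16.7) = 0.006251 K/W
R_stud  = 0.095/(53.4×0.097×16.7) = 0.001098 K/W
R_cav   = 0.095/(0.0334×0.903×16.7) = 0.1886 K/W
1/R_core = 1/R_stud + 1/R_cav → R_core = 0.001092 K/W
R_outer = 0.019/(1.1×16.7) = 0.001034 K/W
R_total = 0.008377 K/W
Q = ΔT/R_total = 18/0.008377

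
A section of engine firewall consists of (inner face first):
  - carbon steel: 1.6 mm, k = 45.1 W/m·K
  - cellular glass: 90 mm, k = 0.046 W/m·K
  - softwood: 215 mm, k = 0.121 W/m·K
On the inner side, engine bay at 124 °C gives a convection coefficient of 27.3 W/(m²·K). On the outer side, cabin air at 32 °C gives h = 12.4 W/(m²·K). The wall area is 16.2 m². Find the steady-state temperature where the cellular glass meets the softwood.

T ≈ 76.4 °C

Thermal resistances in series:
R_inner film = 1/(h_i·A) = 1/(27.3×16.2) = 0.002261 K/W
R_carbon steel = L/(kA) = 0.0016/(45.1×16.2) = 2.19×10^-6 K/W
R_cellular glass = L/(kA) = 0.09/(0.046×16.2) = 0.1208 K/W
R_softwood = L/(kA) = 0.215/(0.121×16.2) = 0.1097 K/W
R_outer film = 1/(h_o·A) = 1/(12.4×16.2) = 0.004978 K/W
R_total = 0.2377 K/W;  Q = ΔT/R_total = 92/0.2377 = 387 W
T_interface = T_inner − Q·ΣR(inner→interface) = 124 − 387×0.123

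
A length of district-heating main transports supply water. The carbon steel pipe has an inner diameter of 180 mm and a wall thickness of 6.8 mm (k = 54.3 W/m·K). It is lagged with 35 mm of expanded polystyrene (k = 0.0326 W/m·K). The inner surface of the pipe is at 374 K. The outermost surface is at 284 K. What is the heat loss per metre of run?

q′ ≈ 59.7 W/m

Radial resistances (cylindrical: R_cond = ln(r_o/r_i)/(2πkL), R_conv = 1/(h·2πrL)):
R_carbon steel pipe wall = ln(96.8/90)/(2π×54.3×1) = 2.135×10^-4 K/W
R_expanded polystyrene = ln(131.8/96.8)/(2π×0.0326×1) = 1.507 K/W
R_total = 1.507 K/W
Q = ΔT/R_total = 90/1.507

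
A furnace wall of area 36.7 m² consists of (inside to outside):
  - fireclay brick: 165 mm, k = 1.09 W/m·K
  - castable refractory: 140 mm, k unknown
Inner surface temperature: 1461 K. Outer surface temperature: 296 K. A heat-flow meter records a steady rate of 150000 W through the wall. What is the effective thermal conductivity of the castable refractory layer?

Model the wall as resistances in series:
R_fireclay brick = L/(kA) = 0.165/(1.09×36.7) = 0.004125 K/W
Sum of known resistances R_other = 0.004125 K/W
Total R = ΔT/Q = 1165/150000 = 0.007767 K/W
R_castable refractory = R_total − R_other = 0.003642 K/W
k = L/(R·A) = 0.14/(0.003642×36.7)

k ≈ 1.05 W/(m·K)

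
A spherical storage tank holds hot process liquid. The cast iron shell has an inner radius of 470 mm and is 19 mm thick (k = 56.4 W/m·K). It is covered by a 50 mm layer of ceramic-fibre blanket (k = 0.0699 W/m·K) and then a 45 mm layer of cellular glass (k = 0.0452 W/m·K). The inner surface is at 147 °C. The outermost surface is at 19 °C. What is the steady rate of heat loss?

Q ≈ 274 W

Radial (spherical) resistances in series:
R_cast iron shell = (1/0.47 − 1/0.489)/(4π×56.4) = 1.166×10^-4 K/W
R_ceramic-fibre blanket = (1/0.489 − 1/0.539)/(4π×0.0699) = 0.216 K/W
R_cellular glass = (1/0.539 − 1/0.584)/(4π×0.0452) = 0.2517 K/W
R_total = 0.4678 K/W
Q = ΔT/R_total = 128/0.4678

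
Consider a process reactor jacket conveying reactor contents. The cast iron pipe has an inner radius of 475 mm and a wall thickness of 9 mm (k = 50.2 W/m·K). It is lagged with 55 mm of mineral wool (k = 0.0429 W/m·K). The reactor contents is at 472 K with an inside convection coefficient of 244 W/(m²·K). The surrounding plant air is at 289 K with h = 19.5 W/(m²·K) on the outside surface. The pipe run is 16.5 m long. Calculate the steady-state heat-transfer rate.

Q ≈ 7260 W

Cylindrical conduction, so R = ln(r₂/r₁)/(2πkL) per layer, in series:
R_inner film = 1/(h_i·2πr₁L) = 1/(244×2π×0.475×16.5) = 8.322×10^-5 K/W
R_cast iron pipe wall = ln(484/475)/(2π×50.2×16.5) = 3.607×10^-6 K/W
R_mineral wool = ln(539/484)/(2π×0.0429×16.5) = 0.0242 K/W
R_outer film = 1/(h_o·2πr_oL) = 1/(19.5×2π×0.539×16.5) = 9.177×10^-4 K/W
R_total = 0.0252 K/W
Q = ΔT/R_total = 183/0.0252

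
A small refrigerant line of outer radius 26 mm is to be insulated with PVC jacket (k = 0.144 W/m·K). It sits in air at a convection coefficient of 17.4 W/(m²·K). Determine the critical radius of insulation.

r_cr ≈ 8.28 mm

For a cylinder r_cr = k/h = 0.144/17.4
r_cr = 8.28 mm; since the bare radius (26 mm) is above r_cr, any added insulation will reduce heat loss.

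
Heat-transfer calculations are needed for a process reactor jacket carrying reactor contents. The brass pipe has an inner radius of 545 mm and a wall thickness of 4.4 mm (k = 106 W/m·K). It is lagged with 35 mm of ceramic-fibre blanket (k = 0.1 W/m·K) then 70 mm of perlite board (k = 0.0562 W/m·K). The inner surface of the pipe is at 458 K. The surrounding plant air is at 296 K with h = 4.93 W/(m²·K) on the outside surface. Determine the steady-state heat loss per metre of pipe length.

Treating each annulus and film as a series resistance:
R_brass pipe wall = ln(549.4/545)/(2π×106×1) = 1.207×10^-5 K/W
R_ceramic-fibre blanket = ln(584.4/549.4)/(2π×0.1×1) = 0.09829 K/W
R_perlite board = ln(654.4/584.4)/(2π×0.0562×1) = 0.3204 K/W
R_outer film = 1/(h_o·2πr_oL) = 1/(4.93×2π×0.6544×1) = 0.04933 K/W
R_total = 0.468 K/W
Q = ΔT/R_total = 162/0.468

q′ ≈ 346 W/m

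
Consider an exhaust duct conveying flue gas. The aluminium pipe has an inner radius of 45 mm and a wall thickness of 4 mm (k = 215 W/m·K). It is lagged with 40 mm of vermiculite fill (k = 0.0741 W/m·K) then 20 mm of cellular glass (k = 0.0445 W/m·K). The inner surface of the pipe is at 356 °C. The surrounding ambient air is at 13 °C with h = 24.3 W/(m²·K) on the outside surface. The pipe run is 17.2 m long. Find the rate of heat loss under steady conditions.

Cylindrical conduction, so R = ln(r₂/r₁)/(2πkL) per layer, in series:
R_aluminium pipe wall = ln(49/45)/(2π×215×17.2) = 3.665×10^-6 K/W
R_vermiculite fill = ln(89/49)/(2π×0.0741×17.2) = 0.07453 K/W
R_cellular glass = ln(109/89)/(2π×0.0445×17.2) = 0.04215 K/W
R_outer film = 1/(h_o·2πr_oL) = 1/(24.3×2π×0.109×17.2) = 0.003493 K/W
R_total = 0.1202 K/W
Q = ΔT/R_total = 343/0.1202

Q ≈ 2850 W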